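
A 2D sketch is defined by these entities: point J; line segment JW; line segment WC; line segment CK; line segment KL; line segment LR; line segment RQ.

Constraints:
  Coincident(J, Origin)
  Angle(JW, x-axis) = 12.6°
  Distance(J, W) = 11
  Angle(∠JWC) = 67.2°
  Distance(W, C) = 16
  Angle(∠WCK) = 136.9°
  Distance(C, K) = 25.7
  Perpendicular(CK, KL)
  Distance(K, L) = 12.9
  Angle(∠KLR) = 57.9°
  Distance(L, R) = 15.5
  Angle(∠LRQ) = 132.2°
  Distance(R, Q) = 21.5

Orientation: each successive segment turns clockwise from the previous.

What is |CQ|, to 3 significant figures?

18.7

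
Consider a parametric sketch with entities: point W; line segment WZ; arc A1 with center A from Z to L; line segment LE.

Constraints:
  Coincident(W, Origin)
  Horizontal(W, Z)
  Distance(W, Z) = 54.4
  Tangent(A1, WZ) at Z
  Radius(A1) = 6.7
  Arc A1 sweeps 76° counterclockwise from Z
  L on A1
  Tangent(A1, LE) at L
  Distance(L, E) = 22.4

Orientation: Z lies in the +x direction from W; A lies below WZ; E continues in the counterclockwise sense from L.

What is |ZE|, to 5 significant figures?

29.344

W is at the origin; W and Z share the same y with |WZ| = 54.4 and Z on the +x side, so Z = (54.400, 0.0000). Tangency of A1 to WZ means the radius AZ is perpendicular to WZ, so A = Z + (0, -6.7) = (54.400, -6.7000). On A1, Z sits at bearing 90° from A; a 76° counterclockwise sweep puts L at bearing 166°, so L = A + 6.7·(cos 166°, sin 166°) = (47.899, -5.0791). The tangent condition forces AL to be normal to LE, so LE runs along (−sin 166°, cos 166°); with |LE| = 22.4, E = (42.480, -26.814). Then |ZE| = |E − Z| = 29.344.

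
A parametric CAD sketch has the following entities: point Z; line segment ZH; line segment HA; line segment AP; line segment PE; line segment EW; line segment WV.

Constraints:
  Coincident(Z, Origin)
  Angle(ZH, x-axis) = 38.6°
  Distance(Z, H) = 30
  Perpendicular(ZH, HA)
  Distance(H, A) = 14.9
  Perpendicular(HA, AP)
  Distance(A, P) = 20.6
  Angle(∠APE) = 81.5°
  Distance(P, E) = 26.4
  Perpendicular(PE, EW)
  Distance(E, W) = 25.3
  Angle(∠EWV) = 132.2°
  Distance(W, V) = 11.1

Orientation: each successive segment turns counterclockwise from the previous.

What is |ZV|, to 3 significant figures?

44.5

PE ⟂ EW, so EW runs at 47.1°; with |EW| = 25.3, W = (34.6, 18.1). ∠EWV = 132.2° gives WV at 94.9° from the x-axis; with |WV| = 11.1, V = (33.7, 29.1). Then |ZV| = |V − Z| = 44.5.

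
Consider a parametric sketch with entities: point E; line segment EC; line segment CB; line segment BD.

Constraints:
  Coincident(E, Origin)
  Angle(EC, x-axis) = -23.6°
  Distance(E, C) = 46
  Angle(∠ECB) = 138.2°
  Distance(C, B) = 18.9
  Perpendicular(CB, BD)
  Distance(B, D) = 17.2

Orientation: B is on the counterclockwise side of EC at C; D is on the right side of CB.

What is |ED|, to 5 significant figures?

71.554

∠ECB = 138.2°, so CB runs at -23.6° + (180° − 138.2°) = 18.200° from the x-axis; with |CB| = 18.9, B = C + 18.9·(cos 18.200°, sin 18.200°) = (60.107, -12.513). CB ⟂ BD; with |BD| = 17.2 on the right of CB, D = B + 17.2·(0.31233, -0.94997) = (65.479, -28.852). Then |ED| = |D − E| = 71.554.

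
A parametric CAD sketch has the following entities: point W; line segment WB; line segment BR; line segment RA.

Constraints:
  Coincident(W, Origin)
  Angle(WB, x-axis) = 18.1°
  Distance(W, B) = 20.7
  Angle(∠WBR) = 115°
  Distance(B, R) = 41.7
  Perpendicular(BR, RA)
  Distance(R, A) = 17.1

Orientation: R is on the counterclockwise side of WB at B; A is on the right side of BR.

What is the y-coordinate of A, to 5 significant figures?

45.775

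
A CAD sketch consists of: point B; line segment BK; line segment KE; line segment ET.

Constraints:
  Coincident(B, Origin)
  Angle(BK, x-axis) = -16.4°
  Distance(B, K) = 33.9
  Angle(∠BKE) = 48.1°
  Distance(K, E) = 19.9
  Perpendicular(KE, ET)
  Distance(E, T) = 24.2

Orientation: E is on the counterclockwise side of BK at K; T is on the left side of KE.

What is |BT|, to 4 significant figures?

2.928

∠BKE = 48.1°, so KE runs at -16.4° + (180° − 48.1°) = 115.5° from the x-axis; with |KE| = 19.9, E = K + 19.9·(cos 115.5°, sin 115.5°) = (23.95, 8.390). The perpendicularity gives ET at right angles to KE; with |ET| = 24.2 on the left of KE, T = E + 24.2·(-0.9026, -0.4305) = (2.111, -2.028). Then |BT| = |T − B| = 2.928.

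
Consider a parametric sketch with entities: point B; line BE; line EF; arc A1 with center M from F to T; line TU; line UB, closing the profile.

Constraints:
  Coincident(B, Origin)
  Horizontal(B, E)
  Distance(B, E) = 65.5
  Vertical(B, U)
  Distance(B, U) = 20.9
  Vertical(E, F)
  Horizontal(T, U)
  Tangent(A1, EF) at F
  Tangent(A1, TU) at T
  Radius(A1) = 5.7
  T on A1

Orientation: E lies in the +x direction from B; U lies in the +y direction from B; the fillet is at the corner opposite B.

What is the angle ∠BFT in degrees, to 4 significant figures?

58.06°

B is at the origin; B and E share the same y with |BE| = 65.5 and E on the +x side, so E = (65.50, 0.000). B and U share the same x with |BU| = 20.9 and U on the +y side, so U = (0.000, 20.90). The virtual corner opposite B is at (65.50, 20.90). A1 meets EF tangentially, so MF is at right angles to EF and A1 meets TU tangentially, so MT is at right angles to TU, with radius 5.7, so the center M sits 5.7 in from both sides at M = (59.80, 15.20). That places the tangent points at F = (65.50, 15.20) on EF and T = (59.80, 20.90) on TU. Then cos ∠BFT = FB·FT / (|FB||FT|), giving 58.06°.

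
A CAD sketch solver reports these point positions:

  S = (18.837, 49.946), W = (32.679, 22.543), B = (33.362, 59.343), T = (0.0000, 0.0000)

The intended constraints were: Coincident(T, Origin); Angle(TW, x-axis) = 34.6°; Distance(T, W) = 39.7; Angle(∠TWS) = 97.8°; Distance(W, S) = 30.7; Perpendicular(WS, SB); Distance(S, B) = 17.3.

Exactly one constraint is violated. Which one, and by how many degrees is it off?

Perpendicular(WS, SB) — off by 6.10°.

T = (0.00, 0.00) ✓; TW at 34.60° ✓; |TW| = 39.70 ✓; ∠TWS = 97.80° ✓; |WS| = 30.70 ✓; ∠(WS, SB) = 83.90° ✗; |SB| = 17.30 ✓.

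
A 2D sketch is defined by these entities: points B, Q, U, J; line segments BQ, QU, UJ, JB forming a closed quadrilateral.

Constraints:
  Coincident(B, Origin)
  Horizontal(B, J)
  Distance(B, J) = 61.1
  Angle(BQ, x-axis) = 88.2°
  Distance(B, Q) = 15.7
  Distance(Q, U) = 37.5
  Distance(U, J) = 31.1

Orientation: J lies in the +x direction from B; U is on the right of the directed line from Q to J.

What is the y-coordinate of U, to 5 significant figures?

-6.5365

B is at the origin; BJ is horizontal with |BJ| = 61.1 and J in +x, so J = (61.1, 0). BQ runs at 88.2° with |BQ| = 15.7, so Q = (0.49315, 15.692). U is determined by |QU| = 37.5 and |UJ| = 31.1 together: it lies at the intersection of circle(Q, 37.5) and circle(J, 31.1). With |QJ| = 62.605, the foot of the radical line on QJ is 34.809 from Q and the perpendicular offset is √(37.5² − 34.809²) = 13.949. Taking the right-of-QJ solution: U = (30.695, -6.5365).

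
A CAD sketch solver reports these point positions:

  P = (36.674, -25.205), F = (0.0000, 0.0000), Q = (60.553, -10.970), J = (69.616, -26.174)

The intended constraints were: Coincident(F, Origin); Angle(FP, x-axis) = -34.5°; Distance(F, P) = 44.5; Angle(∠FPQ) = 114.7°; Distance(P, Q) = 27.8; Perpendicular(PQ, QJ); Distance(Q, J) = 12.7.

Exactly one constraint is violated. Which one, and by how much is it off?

Distance(Q, J) = 12.7 — off by 5.00.

F = (0.00, 0.00) ✓; FP at -34.50° ✓; |FP| = 44.50 ✓; ∠FPQ = 114.7° ✓; |PQ| = 27.80 ✓; ∠(PQ, QJ) = 90.00° ✓; |QJ| = 17.70 ✗.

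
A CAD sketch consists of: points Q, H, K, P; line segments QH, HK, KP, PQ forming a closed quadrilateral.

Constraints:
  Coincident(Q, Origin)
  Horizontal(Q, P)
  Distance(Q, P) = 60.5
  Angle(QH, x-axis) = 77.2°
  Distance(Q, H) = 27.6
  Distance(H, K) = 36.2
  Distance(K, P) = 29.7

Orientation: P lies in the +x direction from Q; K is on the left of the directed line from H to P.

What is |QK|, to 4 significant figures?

48.17

Q is at the origin; QP is horizontal with |QP| = 60.5 and P in +x, so P = (60.5, 0). QH runs at 77.2° with |QH| = 27.6, so H = (6.115, 26.91). K is determined by |HK| = 36.2 and |KP| = 29.7 together: it lies at the intersection of circle(H, 36.2) and circle(P, 29.7). With |HP| = 60.68, the foot of the radical line on HP is 33.87 from H and the perpendicular offset is √(36.2² − 33.87²) = 12.78. Taking the left-of-HP solution: K = (42.14, 23.34).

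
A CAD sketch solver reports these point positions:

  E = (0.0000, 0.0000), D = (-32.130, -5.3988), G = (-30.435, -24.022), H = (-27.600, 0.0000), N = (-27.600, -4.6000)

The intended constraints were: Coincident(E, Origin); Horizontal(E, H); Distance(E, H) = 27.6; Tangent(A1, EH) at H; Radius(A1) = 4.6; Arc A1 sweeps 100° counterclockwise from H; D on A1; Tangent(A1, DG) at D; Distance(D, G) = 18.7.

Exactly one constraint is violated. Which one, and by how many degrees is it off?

Tangent(A1, DG) at D — off by 4.80°.

E = (0.00, 0.00) ✓; E.y = 0.00, H.y = 0.00 ✓; |EH| = 27.60 ✓; ∠(NH, HE) = 90.00° ✓; |NH| = 4.600 ✓; bearing(N→D) − bearing(N→H) = 100.0° ✓; |ND| = 4.600 ✓; ∠(ND, DG) = 94.80° ✗; |DG| = 18.70 ✓.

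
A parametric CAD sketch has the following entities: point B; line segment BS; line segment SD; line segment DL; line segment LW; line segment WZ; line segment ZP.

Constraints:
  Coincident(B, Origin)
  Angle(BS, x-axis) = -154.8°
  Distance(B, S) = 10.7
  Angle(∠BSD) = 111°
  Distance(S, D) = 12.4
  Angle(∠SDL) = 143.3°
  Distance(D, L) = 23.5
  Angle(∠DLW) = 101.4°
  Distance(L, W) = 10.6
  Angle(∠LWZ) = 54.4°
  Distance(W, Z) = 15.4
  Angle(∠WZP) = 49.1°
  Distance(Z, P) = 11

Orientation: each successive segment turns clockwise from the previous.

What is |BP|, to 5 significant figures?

33.912

B is at the origin; BS runs at -154.8° with length 10.7, so S = (-9.6816, -4.5558). ∠BSD = 111.0° gives SD at 136.20° from the x-axis; with |SD| = 12.4, D = (-18.631, 4.0267). ∠SDL = 143.3° gives DL at 99.500° from the x-axis; with |DL| = 23.5, L = (-22.510, 27.204). ∠DLW = 101.4° gives LW at 20.900° from the x-axis; with |LW| = 10.6, W = (-12.608, 30.986). ∠LWZ = 54.4° gives WZ at -104.70° from the x-axis; with |WZ| = 15.4, Z = (-16.515, 16.090). ∠WZP = 49.1° gives ZP at 124.40° from the x-axis; with |ZP| = 11.0, P = (-22.730, 25.166). Then |BP| = |P − B| = 33.912.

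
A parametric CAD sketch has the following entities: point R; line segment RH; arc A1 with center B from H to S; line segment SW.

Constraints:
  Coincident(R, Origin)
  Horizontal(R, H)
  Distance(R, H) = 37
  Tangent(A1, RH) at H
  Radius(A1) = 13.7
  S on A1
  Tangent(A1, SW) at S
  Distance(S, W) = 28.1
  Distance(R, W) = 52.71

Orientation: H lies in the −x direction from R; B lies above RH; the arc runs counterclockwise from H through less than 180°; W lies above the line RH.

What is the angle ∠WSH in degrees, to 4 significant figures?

129.3°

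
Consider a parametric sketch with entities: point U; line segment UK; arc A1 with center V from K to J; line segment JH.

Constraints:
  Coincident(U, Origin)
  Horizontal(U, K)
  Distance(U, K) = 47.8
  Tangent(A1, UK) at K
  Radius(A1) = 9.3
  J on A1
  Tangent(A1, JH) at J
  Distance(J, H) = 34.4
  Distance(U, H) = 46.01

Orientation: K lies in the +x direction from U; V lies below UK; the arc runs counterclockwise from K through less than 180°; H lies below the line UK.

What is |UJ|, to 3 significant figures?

39.6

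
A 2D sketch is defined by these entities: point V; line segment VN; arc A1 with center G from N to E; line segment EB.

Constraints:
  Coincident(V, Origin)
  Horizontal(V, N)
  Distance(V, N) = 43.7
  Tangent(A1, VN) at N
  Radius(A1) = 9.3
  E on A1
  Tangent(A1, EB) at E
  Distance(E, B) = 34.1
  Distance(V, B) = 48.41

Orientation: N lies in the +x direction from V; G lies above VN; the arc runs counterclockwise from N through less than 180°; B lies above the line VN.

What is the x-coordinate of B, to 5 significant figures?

26.776

Checks: |GE| = 9.300 ✓; ∠(GE, EB) = 90.00° ✓; |EB| = 34.10 ✓; |VB| = 48.41 ✓.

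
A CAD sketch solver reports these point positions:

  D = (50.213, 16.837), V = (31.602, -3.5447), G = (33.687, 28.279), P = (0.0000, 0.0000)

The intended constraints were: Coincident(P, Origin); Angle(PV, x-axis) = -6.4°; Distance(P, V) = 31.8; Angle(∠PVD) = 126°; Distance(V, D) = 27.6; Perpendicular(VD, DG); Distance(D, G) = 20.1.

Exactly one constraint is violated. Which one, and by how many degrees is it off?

Perpendicular(VD, DG) — off by 7.70°.

P = (0.00, 0.00) ✓; PV at -6.400° ✓; |PV| = 31.80 ✓; ∠PVD = 126.0° ✓; |VD| = 27.60 ✓; ∠(VD, DG) = 97.70° ✗; |DG| = 20.10 ✓.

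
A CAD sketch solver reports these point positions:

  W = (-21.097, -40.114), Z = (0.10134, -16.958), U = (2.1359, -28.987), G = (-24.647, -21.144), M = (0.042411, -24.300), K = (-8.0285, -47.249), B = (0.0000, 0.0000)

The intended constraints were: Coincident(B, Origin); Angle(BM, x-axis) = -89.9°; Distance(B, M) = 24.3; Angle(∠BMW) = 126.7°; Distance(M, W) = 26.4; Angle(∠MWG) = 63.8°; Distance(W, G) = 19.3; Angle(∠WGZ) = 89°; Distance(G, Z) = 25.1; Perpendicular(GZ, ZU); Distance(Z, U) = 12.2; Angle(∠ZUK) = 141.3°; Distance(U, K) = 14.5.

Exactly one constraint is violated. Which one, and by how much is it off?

Distance(U, K) = 14.5 — off by 6.40.

B = (0.00, 0.00) ✓; BM at -89.90° ✓; |BM| = 24.30 ✓; ∠BMW = 126.7° ✓; |MW| = 26.40 ✓; ∠MWG = 63.80° ✓; |WG| = 19.30 ✓; ∠WGZ = 89.00° ✓; |GZ| = 25.10 ✓; ∠(GZ, ZU) = 90.00° ✓; |ZU| = 12.20 ✓; ∠ZUK = 141.3° ✓; |UK| = 20.90 ✗.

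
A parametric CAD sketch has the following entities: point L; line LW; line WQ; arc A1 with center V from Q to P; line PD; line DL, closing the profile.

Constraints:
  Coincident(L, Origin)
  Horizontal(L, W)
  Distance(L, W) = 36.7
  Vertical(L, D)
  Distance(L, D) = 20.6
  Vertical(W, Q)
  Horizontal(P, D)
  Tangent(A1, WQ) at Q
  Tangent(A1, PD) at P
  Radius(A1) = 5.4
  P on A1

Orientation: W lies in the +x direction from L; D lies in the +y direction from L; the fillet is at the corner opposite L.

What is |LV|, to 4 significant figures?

34.80

L is at the origin; L and W share the same y with |LW| = 36.7 and W on the +x side, so W = (36.70, 0.000). LD is vertical with |LD| = 20.6 and D on the +y side, so D = (0.000, 20.60). The virtual corner opposite L is at (36.70, 20.60). Tangency of A1 to WQ means the radius VQ is perpendicular to WQ and A1 meets PD tangentially, so VP is at right angles to PD, with radius 5.4, so the center V sits 5.4 in from both sides at V = (31.30, 15.20). Then |LV| = |V − L| = 34.80.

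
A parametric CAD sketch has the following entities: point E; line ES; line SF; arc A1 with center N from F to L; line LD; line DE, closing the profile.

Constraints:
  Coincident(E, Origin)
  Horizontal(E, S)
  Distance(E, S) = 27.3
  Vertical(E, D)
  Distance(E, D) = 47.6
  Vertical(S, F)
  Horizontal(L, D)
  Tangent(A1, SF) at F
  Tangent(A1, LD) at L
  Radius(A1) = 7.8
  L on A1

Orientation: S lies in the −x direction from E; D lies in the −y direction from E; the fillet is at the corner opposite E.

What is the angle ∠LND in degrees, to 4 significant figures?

68.20°

The virtual corner opposite E is at (-27.30, -47.60). Tangency of A1 to SF means the radius NF is perpendicular to SF and the tangent condition forces NL to be normal to LD, with radius 7.8, so the center N sits 7.8 in from both sides at N = (-19.50, -39.80). That places the tangent points at F = (-27.30, -39.80) on SF and L = (-19.50, -47.60) on LD. Then cos ∠LND = NL·ND / (|NL||ND|), giving 68.20°.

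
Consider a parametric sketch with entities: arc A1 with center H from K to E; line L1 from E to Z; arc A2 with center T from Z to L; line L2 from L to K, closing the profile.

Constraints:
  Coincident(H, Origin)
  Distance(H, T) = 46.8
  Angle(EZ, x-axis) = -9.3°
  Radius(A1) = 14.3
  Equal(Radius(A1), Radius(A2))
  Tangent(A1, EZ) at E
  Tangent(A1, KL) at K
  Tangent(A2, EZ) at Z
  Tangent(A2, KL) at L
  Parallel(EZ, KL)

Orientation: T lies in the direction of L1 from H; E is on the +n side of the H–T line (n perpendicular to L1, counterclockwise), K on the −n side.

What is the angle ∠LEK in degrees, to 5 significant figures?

58.570°

The slot axis is L1's direction at -9.3°, so u = (cos -9.3°, sin -9.3°) = (0.98686, -0.16160) and n = (−sin -9.3°, cos -9.3°) = (0.16160, 0.98686). H is at the origin and T lies 46.8 along u from H, so T = 46.8·u = (46.185, -7.5631). Tangency of A1 to both parallel lines with radius 14.3 puts E and K at H ± 14.3·n: E = (2.3109, 14.112), K = (-2.3109, -14.112). Equal radii place Z and L the same way about T: Z = T + 14.3·n = (48.496, 6.5490), L = T − 14.3·n = (43.874, -21.675). Then cos ∠LEK = EL·EK / (|EL||EK|), giving 58.570°.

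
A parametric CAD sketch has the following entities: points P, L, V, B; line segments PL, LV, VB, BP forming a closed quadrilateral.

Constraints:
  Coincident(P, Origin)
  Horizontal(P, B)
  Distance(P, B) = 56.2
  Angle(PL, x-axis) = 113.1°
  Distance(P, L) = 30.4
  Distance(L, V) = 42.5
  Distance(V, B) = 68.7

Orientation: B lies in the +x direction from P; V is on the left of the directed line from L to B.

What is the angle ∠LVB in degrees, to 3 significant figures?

79.1°

Checks: |LV| = 42.50 ✓; |VB| = 68.70 ✓.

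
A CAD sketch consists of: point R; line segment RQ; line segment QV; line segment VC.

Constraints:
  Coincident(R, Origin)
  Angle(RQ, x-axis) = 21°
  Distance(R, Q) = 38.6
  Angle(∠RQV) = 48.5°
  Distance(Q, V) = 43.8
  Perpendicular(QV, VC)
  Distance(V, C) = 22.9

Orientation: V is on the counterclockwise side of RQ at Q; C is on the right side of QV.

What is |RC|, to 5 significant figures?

54.921

∠RQV = 48.5°, so QV runs at 21.0° + (180° − 48.5°) = 152.50° from the x-axis; with |QV| = 43.8, V = Q + 43.8·(cos 152.50°, sin 152.50°) = (-2.8149, 34.058). QV ⟂ VC; with |VC| = 22.9 on the right of QV, C = V + 22.9·(0.46175, 0.88701) = (7.7592, 54.370). Then |RC| = |C − R| = 54.921.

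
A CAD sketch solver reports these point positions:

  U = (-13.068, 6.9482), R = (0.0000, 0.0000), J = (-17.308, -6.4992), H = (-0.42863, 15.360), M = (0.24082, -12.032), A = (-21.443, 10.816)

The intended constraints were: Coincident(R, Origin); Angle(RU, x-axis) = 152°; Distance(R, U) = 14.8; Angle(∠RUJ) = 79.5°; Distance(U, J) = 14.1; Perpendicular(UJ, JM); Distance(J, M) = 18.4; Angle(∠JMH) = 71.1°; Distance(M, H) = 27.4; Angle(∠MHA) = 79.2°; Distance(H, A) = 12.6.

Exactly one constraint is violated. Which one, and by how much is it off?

Distance(H, A) = 12.6 — off by 8.90.

R = (0.00, 0.00) ✓; RU at 152.0° ✓; |RU| = 14.80 ✓; ∠RUJ = 79.50° ✓; |UJ| = 14.10 ✓; ∠(UJ, JM) = 90.00° ✓; |JM| = 18.40 ✓; ∠JMH = 71.10° ✓; |MH| = 27.40 ✓; ∠MHA = 79.20° ✓; |HA| = 21.50 ✗.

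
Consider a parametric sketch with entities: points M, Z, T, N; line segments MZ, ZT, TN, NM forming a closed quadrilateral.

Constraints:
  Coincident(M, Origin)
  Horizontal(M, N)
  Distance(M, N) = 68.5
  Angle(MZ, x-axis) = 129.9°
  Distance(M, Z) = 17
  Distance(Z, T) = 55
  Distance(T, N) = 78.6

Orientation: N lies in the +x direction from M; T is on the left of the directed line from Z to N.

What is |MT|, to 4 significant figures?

62.57

Checks: |ZT| = 55.00 ✓; |TN| = 78.60 ✓.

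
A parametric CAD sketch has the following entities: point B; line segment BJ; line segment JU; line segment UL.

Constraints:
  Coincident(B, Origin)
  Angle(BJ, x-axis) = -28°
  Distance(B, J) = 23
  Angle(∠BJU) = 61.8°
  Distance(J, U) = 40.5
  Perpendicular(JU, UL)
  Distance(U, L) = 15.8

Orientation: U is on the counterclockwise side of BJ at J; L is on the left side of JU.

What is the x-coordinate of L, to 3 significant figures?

4.37

B is at the origin; BJ runs at -28.0° with length 23.0, so J = 23.0·(cos -28.0°, sin -28.0°) = (20.3, -10.8). ∠BJU = 61.8°, so JU runs at -28.0° + (180° − 61.8°) = 90.2° from the x-axis; with |JU| = 40.5, U = J + 40.5·(cos 90.2°, sin 90.2°) = (20.2, 29.7). JU is perpendicular to UL; with |UL| = 15.8 on the left of JU, L = U + 15.8·(-1.00, -0.00349) = (4.37, 29.6). So L.x = 4.37.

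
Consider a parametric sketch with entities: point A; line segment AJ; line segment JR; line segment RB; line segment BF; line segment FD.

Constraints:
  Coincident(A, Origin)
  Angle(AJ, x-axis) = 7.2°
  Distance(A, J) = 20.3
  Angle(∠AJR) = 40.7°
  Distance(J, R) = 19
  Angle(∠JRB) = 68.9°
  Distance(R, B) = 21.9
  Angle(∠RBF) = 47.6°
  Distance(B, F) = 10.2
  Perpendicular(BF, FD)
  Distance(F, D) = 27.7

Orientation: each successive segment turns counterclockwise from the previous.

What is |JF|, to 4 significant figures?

13.07

A is at the origin; AJ runs at 7.2° with length 20.3, so J = (20.14, 2.544). ∠AJR = 40.7° gives JR at 146.5° from the x-axis; with |JR| = 19.0, R = (4.296, 13.03). ∠JRB = 68.9° gives RB at -102.4° from the x-axis; with |RB| = 21.9, B = (-0.4066, -8.358). ∠RBF = 47.6° gives BF at 30.00° from the x-axis; with |BF| = 10.2, F = (8.427, -3.258). Then |JF| = |F − J| = 13.07.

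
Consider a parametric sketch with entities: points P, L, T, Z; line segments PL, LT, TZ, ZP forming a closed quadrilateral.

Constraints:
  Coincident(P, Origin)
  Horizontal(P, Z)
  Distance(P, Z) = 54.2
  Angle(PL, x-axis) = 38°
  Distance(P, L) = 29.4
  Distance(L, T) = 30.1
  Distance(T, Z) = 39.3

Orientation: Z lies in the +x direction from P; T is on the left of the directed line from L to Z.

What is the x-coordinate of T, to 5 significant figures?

45.467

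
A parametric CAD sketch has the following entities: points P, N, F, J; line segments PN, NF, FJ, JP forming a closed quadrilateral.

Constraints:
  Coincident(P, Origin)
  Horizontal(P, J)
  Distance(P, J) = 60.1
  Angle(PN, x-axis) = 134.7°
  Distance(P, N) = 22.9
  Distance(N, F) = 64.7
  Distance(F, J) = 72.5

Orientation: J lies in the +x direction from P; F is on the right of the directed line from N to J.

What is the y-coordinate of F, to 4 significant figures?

-45.37

Checks: |NF| = 64.70 ✓; |FJ| = 72.50 ✓.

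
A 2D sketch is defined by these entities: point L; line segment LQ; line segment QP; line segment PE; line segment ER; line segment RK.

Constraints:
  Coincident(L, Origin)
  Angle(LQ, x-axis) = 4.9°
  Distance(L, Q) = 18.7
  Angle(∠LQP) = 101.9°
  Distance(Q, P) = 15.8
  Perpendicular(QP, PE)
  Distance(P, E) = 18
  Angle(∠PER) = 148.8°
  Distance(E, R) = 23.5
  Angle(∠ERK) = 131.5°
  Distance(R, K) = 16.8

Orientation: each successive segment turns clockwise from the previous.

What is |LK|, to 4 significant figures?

24.54

L is at the origin; LQ runs at 4.9° with length 18.7, so Q = (18.63, 1.597). ∠LQP = 101.9° gives QP at -73.20° from the x-axis; with |QP| = 15.8, P = (23.20, -13.53). QP is perpendicular to PE, so PE runs at -163.2°; with |PE| = 18.0, E = (5.967, -18.73). ∠PER = 148.8° gives ER at 165.6° from the x-axis; with |ER| = 23.5, R = (-16.80, -12.89). ∠ERK = 131.5° gives RK at 117.1° from the x-axis; with |RK| = 16.8, K = (-24.45, 2.069). Then |LK| = |K − L| = 24.54.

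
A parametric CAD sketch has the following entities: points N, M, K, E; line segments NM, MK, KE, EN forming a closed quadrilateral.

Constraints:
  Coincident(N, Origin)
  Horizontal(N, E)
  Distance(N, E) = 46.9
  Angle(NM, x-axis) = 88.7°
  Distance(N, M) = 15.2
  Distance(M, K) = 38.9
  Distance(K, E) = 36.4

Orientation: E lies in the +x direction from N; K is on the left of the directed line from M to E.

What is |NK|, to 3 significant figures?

48.4

Checks: |MK| = 38.90 ✓; |KE| = 36.40 ✓.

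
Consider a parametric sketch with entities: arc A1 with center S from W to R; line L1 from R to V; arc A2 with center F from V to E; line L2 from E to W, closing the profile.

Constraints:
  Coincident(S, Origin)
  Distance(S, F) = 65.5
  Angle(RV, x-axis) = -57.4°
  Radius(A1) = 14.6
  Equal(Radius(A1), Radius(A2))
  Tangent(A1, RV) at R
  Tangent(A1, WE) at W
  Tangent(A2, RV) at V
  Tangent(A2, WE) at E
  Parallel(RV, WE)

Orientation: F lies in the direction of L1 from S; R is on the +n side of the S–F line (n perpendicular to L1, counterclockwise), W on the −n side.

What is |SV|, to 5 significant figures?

67.107

The slot axis is L1's direction at -57.4°, so u = (cos -57.4°, sin -57.4°) = (0.53877, -0.84245) and n = (−sin -57.4°, cos -57.4°) = (0.84245, 0.53877). S is at the origin and F lies 65.5 along u from S, so F = 65.5·u = (35.289, -55.181). Tangency of A1 to both parallel lines with radius 14.6 puts R and W at S ± 14.6·n: R = (12.300, 7.8661), W = (-12.300, -7.8661). Equal radii place V and E the same way about F: V = F + 14.6·n = (47.589, -47.315), E = F − 14.6·n = (22.990, -63.047). Then |SV| = |V − S| = 67.107.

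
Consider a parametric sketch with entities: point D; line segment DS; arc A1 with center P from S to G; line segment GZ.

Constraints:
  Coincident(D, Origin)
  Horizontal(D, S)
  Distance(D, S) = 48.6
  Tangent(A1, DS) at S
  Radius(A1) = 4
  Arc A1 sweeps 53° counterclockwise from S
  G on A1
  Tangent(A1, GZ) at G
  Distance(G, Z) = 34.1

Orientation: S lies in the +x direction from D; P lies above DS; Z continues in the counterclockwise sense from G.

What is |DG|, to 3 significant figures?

51.8

D is at the origin; DS is horizontal with |DS| = 48.6 and S on the +x side, so S = (48.6, 0.00). Since A1 is tangent to DS there, PS ⟂ DS, so P = S + (0, 4) = (48.6, 4.00). On A1, S sits at bearing -90° from P; a 53° counterclockwise sweep puts G at bearing -37°, so G = P + 4.0·(cos -37°, sin -37°) = (51.8, 1.59). Then |DG| = |G − D| = 51.8.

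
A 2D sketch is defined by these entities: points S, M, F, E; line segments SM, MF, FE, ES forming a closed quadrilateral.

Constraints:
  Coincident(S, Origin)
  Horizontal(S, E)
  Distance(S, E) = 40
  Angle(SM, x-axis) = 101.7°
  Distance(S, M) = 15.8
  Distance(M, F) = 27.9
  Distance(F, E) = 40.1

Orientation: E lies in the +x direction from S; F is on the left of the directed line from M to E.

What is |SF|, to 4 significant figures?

38.10

Checks: |MF| = 27.90 ✓; |FE| = 40.10 ✓.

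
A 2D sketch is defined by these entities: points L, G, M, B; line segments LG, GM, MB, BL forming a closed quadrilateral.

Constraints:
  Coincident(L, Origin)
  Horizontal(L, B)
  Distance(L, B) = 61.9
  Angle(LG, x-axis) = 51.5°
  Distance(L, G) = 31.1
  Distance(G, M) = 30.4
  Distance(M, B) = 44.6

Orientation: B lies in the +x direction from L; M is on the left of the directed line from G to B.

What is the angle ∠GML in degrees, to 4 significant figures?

9.071°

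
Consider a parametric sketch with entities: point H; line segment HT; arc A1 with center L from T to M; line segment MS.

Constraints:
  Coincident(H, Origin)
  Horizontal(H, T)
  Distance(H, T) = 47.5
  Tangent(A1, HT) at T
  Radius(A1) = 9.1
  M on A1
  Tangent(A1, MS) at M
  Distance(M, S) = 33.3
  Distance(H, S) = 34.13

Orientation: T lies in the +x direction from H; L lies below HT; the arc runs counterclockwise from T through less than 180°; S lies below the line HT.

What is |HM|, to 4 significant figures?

40.72

Checks: |LM| = 9.100 ✓; ∠(LM, MS) = 90.00° ✓; |MS| = 33.30 ✓; |HS| = 34.13 ✓.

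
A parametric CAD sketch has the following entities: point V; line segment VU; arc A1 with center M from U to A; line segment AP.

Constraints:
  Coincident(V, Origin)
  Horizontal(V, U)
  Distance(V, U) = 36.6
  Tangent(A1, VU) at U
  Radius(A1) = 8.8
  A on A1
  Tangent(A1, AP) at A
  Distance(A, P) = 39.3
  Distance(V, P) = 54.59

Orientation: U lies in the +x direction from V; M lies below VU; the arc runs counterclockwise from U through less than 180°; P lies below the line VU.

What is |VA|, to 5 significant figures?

29.073

V is at the origin; V and U share the same y with |VU| = 36.6 and U on the +x side, so U = (36.600, 0.0000). A1 meets VU tangentially, so MU is at right angles to VU, so M = U + (0, -8.8) = (36.600, -8.8000). Since MA ⟂ AP (tangency), |MP| = √(8.8² + 39.3²) = 40.273 regardless of where A sits on A1. So P lies on both circle(V, 54.59) and circle(M, 40.273); the below-VU intersection is P = (26.427, -47.767). A is the foot of the tangent from P: A = (27.805, -8.4913).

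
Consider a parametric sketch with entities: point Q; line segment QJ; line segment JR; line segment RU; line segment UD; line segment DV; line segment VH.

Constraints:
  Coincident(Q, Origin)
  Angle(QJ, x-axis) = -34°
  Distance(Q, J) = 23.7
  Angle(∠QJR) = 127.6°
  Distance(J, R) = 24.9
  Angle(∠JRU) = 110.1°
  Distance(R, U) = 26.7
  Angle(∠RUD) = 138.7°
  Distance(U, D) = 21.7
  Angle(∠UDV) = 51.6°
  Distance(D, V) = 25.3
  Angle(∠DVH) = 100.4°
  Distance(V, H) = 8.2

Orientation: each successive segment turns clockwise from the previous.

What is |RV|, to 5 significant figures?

26.137

Q is at the origin; QJ runs at -34.0° with length 23.7, so J = (19.648, -13.253). ∠QJR = 127.6° gives JR at -86.400° from the x-axis; with |JR| = 24.9, R = (21.212, -38.104). ∠JRU = 110.1° gives RU at -156.30° from the x-axis; with |RU| = 26.7, U = (-3.2365, -48.836). ∠RUD = 138.7° gives UD at 162.40° from the x-axis; with |UD| = 21.7, D = (-23.921, -42.274). ∠UDV = 51.6° gives DV at 34.000° from the x-axis; with |DV| = 25.3, V = (-2.9461, -28.127). Then |RV| = |V − R| = 26.137.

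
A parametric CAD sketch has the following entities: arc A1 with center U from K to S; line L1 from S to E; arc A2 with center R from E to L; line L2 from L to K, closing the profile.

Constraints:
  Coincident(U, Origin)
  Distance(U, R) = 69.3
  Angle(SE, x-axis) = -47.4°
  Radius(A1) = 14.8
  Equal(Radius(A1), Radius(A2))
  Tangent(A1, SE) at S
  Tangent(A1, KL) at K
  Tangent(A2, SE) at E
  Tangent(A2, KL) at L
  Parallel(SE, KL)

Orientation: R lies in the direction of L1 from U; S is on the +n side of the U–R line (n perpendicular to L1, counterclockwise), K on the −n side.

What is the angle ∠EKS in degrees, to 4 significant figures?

66.87°

The slot axis is L1's direction at -47.4°, so u = (cos -47.4°, sin -47.4°) = (0.6769, -0.7361) and n = (−sin -47.4°, cos -47.4°) = (0.7361, 0.6769). U is at the origin and R lies 69.3 along u from U, so R = 69.3·u = (46.91, -51.01). Tangency of A1 to both parallel lines with radius 14.8 puts S and K at U ± 14.8·n: S = (10.89, 10.02), K = (-10.89, -10.02). Equal radii place E and L the same way about R: E = R + 14.8·n = (57.80, -40.99), L = R − 14.8·n = (36.01, -61.03). Then cos ∠EKS = KE·KS / (|KE||KS|), giving 66.87°.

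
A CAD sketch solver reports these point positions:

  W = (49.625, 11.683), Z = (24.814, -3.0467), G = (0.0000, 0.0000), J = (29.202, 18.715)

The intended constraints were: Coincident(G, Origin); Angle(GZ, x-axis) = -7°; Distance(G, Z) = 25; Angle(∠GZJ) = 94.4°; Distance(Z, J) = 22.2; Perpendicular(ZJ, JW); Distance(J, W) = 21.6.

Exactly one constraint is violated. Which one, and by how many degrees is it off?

Perpendicular(ZJ, JW) — off by 7.60°.

G = (0.00, 0.00) ✓; GZ at -7.000° ✓; |GZ| = 25.00 ✓; ∠GZJ = 94.40° ✓; |ZJ| = 22.20 ✓; ∠(ZJ, JW) = 97.60° ✗; |JW| = 21.60 ✓.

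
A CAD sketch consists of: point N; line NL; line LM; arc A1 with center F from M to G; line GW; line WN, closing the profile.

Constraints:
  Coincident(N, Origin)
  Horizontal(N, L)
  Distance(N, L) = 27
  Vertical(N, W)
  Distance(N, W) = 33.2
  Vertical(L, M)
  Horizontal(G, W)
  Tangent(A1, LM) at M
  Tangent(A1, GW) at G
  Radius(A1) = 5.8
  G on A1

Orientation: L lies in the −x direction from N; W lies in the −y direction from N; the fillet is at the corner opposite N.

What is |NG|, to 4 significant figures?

39.39

The virtual corner opposite N is at (-27.00, -33.20). A1 meets LM tangentially, so FM is at right angles to LM and A1 meets GW tangentially, so FG is at right angles to GW, with radius 5.8, so the center F sits 5.8 in from both sides at F = (-21.20, -27.40). That places the tangent points at M = (-27.00, -27.40) on LM and G = (-21.20, -33.20) on GW. Then |NG| = |G − N| = 39.39.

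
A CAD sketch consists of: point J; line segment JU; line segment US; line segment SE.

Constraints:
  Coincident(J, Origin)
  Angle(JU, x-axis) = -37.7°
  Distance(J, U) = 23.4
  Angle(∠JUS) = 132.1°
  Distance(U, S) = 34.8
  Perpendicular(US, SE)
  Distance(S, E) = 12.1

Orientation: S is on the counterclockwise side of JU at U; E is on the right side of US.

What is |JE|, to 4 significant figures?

58.46

J is at the origin; JU runs at -37.7° with length 23.4, so U = 23.4·(cos -37.7°, sin -37.7°) = (18.51, -14.31). ∠JUS = 132.1°, so US runs at -37.7° + (180° − 132.1°) = 10.20° from the x-axis; with |US| = 34.8, S = U + 34.8·(cos 10.20°, sin 10.20°) = (52.76, -8.147). US is perpendicular to SE; with |SE| = 12.1 on the right of US, E = S + 12.1·(0.1771, -0.9842) = (54.91, -20.06). Then |JE| = |E − J| = 58.46.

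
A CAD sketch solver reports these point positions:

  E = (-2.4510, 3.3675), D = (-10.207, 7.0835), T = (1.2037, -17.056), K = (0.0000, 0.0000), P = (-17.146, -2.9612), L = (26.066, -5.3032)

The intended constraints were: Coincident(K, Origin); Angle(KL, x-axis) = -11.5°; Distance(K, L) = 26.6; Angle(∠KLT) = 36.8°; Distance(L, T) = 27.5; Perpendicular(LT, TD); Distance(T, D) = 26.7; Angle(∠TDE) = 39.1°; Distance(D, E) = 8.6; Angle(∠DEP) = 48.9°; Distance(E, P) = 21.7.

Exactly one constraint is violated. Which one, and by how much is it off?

Distance(E, P) = 21.7 — off by 5.70.

K = (0.00, 0.00) ✓; KL at -11.50° ✓; |KL| = 26.60 ✓; ∠KLT = 36.80° ✓; |LT| = 27.50 ✓; ∠(LT, TD) = 90.00° ✓; |TD| = 26.70 ✓; ∠TDE = 39.10° ✓; |DE| = 8.600 ✓; ∠DEP = 48.90° ✓; |EP| = 16.00 ✗.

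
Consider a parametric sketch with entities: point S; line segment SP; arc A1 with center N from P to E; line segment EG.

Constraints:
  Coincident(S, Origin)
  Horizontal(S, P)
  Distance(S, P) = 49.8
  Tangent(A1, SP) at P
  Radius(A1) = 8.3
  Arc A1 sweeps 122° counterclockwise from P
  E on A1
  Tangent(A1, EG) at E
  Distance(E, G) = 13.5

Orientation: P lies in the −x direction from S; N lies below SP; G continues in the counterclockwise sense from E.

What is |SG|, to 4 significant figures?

55.24

S is at the origin; SP is horizontal with |SP| = 49.8 and P on the −x side, so P = (-49.80, 0.000). A1 meets SP tangentially, so NP is at right angles to SP, so N = P + (0, -8.3) = (-49.80, -8.300). On A1, P sits at bearing 90° from N; a 122° counterclockwise sweep puts E at bearing 212°, so E = N + 8.3·(cos 212°, sin 212°) = (-56.84, -12.70). The tangent condition forces NE to be normal to EG, so EG runs along (−sin 212°, cos 212°); with |EG| = 13.5, G = (-49.68, -24.15). Then |SG| = |G − S| = 55.24.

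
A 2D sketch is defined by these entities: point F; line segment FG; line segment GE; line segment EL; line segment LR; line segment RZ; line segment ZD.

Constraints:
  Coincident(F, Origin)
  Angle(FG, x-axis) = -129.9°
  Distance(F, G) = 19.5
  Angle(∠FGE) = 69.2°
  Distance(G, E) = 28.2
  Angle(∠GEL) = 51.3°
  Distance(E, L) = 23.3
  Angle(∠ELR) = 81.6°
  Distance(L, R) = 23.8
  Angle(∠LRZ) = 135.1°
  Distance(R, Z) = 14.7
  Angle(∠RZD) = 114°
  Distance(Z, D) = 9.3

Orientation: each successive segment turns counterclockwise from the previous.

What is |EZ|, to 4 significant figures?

33.31

F is at the origin; FG runs at -129.9° with length 19.5, so G = (-12.51, -14.96). ∠FGE = 69.2° gives GE at -19.10° from the x-axis; with |GE| = 28.2, E = (14.14, -24.19). ∠GEL = 51.3° gives EL at 109.6° from the x-axis; with |EL| = 23.3, L = (6.323, -2.237). ∠ELR = 81.6° gives LR at -152.0° from the x-axis; with |LR| = 23.8, R = (-14.69, -13.41). ∠LRZ = 135.1° gives RZ at -107.1° from the x-axis; with |RZ| = 14.7, Z = (-19.01, -27.46). Then |EZ| = |Z − E| = 33.31.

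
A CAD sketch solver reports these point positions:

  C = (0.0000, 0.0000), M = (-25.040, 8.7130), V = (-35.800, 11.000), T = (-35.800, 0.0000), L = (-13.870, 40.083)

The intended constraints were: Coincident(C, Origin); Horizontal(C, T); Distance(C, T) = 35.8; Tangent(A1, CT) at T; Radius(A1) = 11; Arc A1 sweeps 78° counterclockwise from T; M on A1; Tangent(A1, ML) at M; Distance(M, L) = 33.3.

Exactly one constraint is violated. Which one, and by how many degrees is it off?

Tangent(A1, ML) at M — off by 7.60°.

C = (0.00, 0.00) ✓; C.y = 0.00, T.y = 0.00 ✓; |CT| = 35.80 ✓; ∠(VT, TC) = 90.00° ✓; |VT| = 11.00 ✓; bearing(V→M) − bearing(V→T) = 78.00° ✓; |VM| = 11.00 ✓; ∠(VM, ML) = 97.60° ✗; |ML| = 33.30 ✓.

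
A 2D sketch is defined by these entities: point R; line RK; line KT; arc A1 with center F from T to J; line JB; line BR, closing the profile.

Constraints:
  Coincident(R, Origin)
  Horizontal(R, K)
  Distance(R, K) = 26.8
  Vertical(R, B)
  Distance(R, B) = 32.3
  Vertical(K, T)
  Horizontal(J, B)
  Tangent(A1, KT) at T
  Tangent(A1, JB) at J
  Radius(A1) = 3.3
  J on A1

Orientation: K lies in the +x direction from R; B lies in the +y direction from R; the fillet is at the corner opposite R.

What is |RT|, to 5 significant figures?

39.487

R is at the origin; R and K share the same y with |RK| = 26.8 and K on the +x side, so K = (26.800, 0.0000). RB is vertical with |RB| = 32.3 and B on the +y side, so B = (0.0000, 32.300). The virtual corner opposite R is at (26.800, 32.300). The tangent condition forces FT to be normal to KT and A1 meets JB tangentially, so FJ is at right angles to JB, with radius 3.3, so the center F sits 3.3 in from both sides at F = (23.500, 29.000). That places the tangent points at T = (26.800, 29.000) on KT and J = (23.500, 32.300) on JB. Then |RT| = |T − R| = 39.487.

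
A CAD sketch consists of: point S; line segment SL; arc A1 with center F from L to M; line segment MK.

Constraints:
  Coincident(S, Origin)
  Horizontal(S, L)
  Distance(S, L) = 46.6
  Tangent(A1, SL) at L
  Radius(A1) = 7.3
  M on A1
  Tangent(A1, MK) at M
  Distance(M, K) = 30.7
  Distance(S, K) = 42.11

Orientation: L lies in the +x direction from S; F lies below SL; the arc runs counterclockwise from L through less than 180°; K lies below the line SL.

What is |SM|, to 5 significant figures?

40.190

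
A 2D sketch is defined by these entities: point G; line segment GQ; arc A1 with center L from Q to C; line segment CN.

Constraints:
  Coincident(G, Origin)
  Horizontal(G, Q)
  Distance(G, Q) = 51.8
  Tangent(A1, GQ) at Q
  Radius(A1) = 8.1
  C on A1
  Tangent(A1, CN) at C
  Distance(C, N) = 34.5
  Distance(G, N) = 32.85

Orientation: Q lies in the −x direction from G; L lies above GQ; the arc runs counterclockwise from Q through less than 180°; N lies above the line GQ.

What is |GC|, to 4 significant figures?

46.39

Checks: G = (0.00, 0.00) ✓; |LC| = 8.100 ✓; ∠(LC, CN) = 90.00° ✓; |CN| = 34.50 ✓; |GN| = 32.85 ✓.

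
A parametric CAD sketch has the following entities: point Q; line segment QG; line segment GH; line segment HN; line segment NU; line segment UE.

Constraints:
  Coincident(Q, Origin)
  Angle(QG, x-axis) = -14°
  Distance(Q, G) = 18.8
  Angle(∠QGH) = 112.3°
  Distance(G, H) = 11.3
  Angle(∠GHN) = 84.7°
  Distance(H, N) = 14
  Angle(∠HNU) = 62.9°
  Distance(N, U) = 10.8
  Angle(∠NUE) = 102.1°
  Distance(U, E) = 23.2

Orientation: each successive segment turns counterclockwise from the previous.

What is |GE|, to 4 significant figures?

16.28

Q is at the origin; QG runs at -14.0° with length 18.8, so G = (18.24, -4.548). ∠QGH = 112.3° gives GH at 53.70° from the x-axis; with |GH| = 11.3, H = (24.93, 4.559). ∠GHN = 84.7° gives HN at 149.0° from the x-axis; with |HN| = 14.0, N = (12.93, 11.77). ∠HNU = 62.9° gives NU at -93.90° from the x-axis; with |NU| = 10.8, U = (12.20, 0.9944). ∠NUE = 102.1° gives UE at -16.00° from the x-axis; with |UE| = 23.2, E = (34.50, -5.400). Then |GE| = |E − G| = 16.28.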